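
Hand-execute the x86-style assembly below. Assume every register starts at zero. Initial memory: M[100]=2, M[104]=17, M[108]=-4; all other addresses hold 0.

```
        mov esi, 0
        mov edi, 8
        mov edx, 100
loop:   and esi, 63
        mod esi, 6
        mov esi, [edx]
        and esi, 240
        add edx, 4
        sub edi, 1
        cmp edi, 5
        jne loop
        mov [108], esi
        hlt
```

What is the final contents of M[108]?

esi=0
edi=8
edx=100
esi=0&63=0
esi=0%6=0
esi=M[100]=2
esi=2&240=0
edx=100+4=104
edi=8-1=7
cmp edi, 5  (cmp 7,5)
jne loop: taken
esi=0&63=0
esi=0%6=0
esi=M[104]=17
esi=17&240=16
edx=104+4=108
edi=7-1=6
cmp edi, 5  (cmp 6,5)
jne loop: taken
esi=16&63=16
esi=16%6=4
esi=M[108]=-4
esi=(-4)&240=240
edx=108+4=112
edi=6-1=5
cmp edi, 5  (cmp 5,5)
jne loop: not taken
mov [108], esi → M[108]=240
halt.

240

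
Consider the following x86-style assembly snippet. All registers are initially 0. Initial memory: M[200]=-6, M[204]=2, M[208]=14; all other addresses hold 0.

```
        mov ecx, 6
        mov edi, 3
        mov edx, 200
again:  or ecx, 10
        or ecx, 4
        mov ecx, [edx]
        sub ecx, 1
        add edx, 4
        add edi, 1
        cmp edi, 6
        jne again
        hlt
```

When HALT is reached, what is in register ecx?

after mov ecx, 6: ecx=6
after mov edi, 3: edi=3
after mov edx, 200: edx=200
after or ecx, 10: ecx=6|10=14
after or ecx, 4: ecx=14|4=14
after mov ecx, [edx]: ecx=M[200]=-6
after sub ecx, 1: ecx=(-6)-1=-7
after add edx, 4: edx=200+4=204
after add edi, 1: edi=3+1=4
cmp edi, 6  (cmp 4,6)
jne again: taken
after or ecx, 10: ecx=(-7)|10=-5
after or ecx, 4: ecx=(-5)|4=-1
after mov ecx, [edx]: ecx=M[204]=2
after sub ecx, 1: ecx=2-1=1
after add edx, 4: edx=204+4=208
after add edi, 1: edi=4+1=5
cmp edi, 6  (cmp 5,6)
jne again: taken
after or ecx, 10: ecx=1|10=11
after or ecx, 4: ecx=11|4=15
after mov ecx, [edx]: ecx=M[208]=14
after sub ecx, 1: ecx=14-1=13
after add edx, 4: edx=208+4=212
after add edi, 1: edi=5+1=6
cmp edi, 6  (cmp 6,6)
jne again: not taken
halt.

13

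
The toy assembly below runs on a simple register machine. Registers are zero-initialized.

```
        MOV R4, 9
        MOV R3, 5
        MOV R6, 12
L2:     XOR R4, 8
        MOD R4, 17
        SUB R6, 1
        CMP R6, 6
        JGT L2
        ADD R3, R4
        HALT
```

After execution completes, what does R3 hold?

14

R4=9
R3=5
R6=12
R4=9^8=1
R4=1%17=1
R6=12-1=11
CMP R6, 6  (cmp 11,6)
JGT L2: taken
R4=1^8=9
R4=9%17=9
R6=11-1=10
CMP R6, 6  (cmp 10,6)
JGT L2: taken
R4=9^8=1
R4=1%17=1
R6=10-1=9
CMP R6, 6  (cmp 9,6)
JGT L2: taken
R4=1^8=9
R4=9%17=9
R6=9-1=8
CMP R6, 6  (cmp 8,6)
JGT L2: taken
R4=9^8=1
R4=1%17=1
R6=8-1=7
CMP R6, 6  (cmp 7,6)
JGT L2: taken
R4=1^8=9
R4=9%17=9
R6=7-1=6
CMP R6, 6  (cmp 6,6)
JGT L2: not taken
R3=5+9=14
halt.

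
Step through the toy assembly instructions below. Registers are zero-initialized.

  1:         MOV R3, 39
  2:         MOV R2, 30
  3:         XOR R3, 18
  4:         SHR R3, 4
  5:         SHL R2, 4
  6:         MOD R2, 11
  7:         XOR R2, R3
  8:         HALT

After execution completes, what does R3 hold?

3

R3=39
R2=30
R3=39^18=53
R3=53>>4=3
R2=30<<4=480
R2=480%11=7
R2=7^3=4
halt.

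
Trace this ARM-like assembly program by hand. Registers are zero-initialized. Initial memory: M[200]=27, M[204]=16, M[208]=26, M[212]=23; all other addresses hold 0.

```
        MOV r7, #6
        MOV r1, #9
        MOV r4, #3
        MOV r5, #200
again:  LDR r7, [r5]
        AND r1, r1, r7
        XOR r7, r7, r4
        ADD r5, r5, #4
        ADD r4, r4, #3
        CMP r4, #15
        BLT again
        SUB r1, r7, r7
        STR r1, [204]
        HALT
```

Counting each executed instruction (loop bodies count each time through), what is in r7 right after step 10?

24

after MOV r7, #6: r7=6
after MOV r1, #9: r1=9
after MOV r4, #3: r4=3
after MOV r5, #200: r5=200
after LDR r7, [r5]: r7=M[200]=27
after AND r1, r1, r7: r1=9&27=9
after XOR r7, r7, r4: r7=27^3=24
after ADD r5, r5, #4: r5=200+4=204
after ADD r4, r4, #3: r4=3+3=6
CMP r4, #15  (cmp 6,15)
After step 10: r7 = 24.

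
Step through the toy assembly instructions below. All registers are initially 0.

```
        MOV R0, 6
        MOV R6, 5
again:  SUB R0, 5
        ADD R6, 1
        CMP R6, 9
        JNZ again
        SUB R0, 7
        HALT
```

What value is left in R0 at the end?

after MOV R0, 6: R0=6
after MOV R6, 5: R6=5
after SUB R0, 5: R0=6-5=1
after ADD R6, 1: R6=5+1=6
CMP R6, 9  (cmp 6,9)
JNZ again: taken
after SUB R0, 5: R0=1-5=-4
after ADD R6, 1: R6=6+1=7
CMP R6, 9  (cmp 7,9)
JNZ again: taken
after SUB R0, 5: R0=(-4)-5=-9
after ADD R6, 1: R6=7+1=8
CMP R6, 9  (cmp 8,9)
JNZ again: taken
after SUB R0, 5: R0=(-9)-5=-14
after ADD R6, 1: R6=8+1=9
CMP R6, 9  (cmp 9,9)
JNZ again: not taken
after SUB R0, 7: R0=(-14)-7=-21
halt.

-21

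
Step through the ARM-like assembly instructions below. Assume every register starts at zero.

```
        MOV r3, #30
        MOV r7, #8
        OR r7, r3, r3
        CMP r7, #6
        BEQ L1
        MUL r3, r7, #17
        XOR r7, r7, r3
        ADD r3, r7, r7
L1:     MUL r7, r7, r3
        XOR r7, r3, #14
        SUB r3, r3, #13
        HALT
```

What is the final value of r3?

947

r3=30
r7=8
r7=30|30=30
CMP r7, #6  (cmp 30,6)
BEQ L1: not taken
r3=30*17=510
r7=30^510=480
r3=480+480=960
r7=480*960=460800
r7=960^14=974
r3=960-13=947
halt.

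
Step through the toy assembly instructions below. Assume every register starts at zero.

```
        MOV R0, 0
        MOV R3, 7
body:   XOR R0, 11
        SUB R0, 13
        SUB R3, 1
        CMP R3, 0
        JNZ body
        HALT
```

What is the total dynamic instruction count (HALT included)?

38

R0=0
R3=7
R0=0^11=11
R0=11-13=-2
R3=7-1=6
CMP R3, 0  (cmp 6,0)
JNZ body: taken
R0=(-2)^11=-11
R0=(-11)-13=-24
R3=6-1=5
CMP R3, 0  (cmp 5,0)
JNZ body: taken
R0=(-24)^11=-29
R0=(-29)-13=-42
R3=5-1=4
CMP R3, 0  (cmp 4,0)
JNZ body: taken
R0=(-42)^11=-35
R0=(-35)-13=-48
R3=4-1=3
CMP R3, 0  (cmp 3,0)
JNZ body: taken
R0=(-48)^11=-37
R0=(-37)-13=-50
R3=3-1=2
CMP R3, 0  (cmp 2,0)
JNZ body: taken
R0=(-50)^11=-59
R0=(-59)-13=-72
R3=2-1=1
CMP R3, 0  (cmp 1,0)
JNZ body: taken
R0=(-72)^11=-77
R0=(-77)-13=-90
R3=1-1=0
CMP R3, 0  (cmp 0,0)
JNZ body: not taken
halt.
Total executed instructions: 38.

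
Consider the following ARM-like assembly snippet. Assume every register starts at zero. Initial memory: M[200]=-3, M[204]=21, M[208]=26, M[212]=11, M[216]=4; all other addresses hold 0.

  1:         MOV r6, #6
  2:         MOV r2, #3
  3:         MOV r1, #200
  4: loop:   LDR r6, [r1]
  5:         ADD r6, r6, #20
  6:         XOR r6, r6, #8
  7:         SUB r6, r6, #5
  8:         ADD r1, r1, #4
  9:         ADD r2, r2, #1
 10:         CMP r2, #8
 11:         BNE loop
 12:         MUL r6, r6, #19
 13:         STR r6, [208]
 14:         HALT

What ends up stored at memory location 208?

MOV r6, #6 → r6=6
MOV r2, #3 → r2=3
MOV r1, #200 → r1=200
LDR r6, [r1] → r6=M[200]=-3
ADD r6, r6, #20 → r6=(-3)+20=17
XOR r6, r6, #8 → r6=17^8=25
SUB r6, r6, #5 → r6=25-5=20
ADD r1, r1, #4 → r1=200+4=204
ADD r2, r2, #1 → r2=3+1=4
CMP r2, #8  (cmp 4,8)
BNE loop: taken
LDR r6, [r1] → r6=M[204]=21
ADD r6, r6, #20 → r6=21+20=41
XOR r6, r6, #8 → r6=41^8=33
SUB r6, r6, #5 → r6=33-5=28
ADD r1, r1, #4 → r1=204+4=208
ADD r2, r2, #1 → r2=4+1=5
CMP r2, #8  (cmp 5,8)
BNE loop: taken
LDR r6, [r1] → r6=M[208]=26
ADD r6, r6, #20 → r6=26+20=46
XOR r6, r6, #8 → r6=46^8=38
SUB r6, r6, #5 → r6=38-5=33
ADD r1, r1, #4 → r1=208+4=212
ADD r2, r2, #1 → r2=5+1=6
CMP r2, #8  (cmp 6,8)
BNE loop: taken
LDR r6, [r1] → r6=M[212]=11
ADD r6, r6, #20 → r6=11+20=31
XOR r6, r6, #8 → r6=31^8=23
SUB r6, r6, #5 → r6=23-5=18
ADD r1, r1, #4 → r1=212+4=216
ADD r2, r2, #1 → r2=6+1=7
CMP r2, #8  (cmp 7,8)
BNE loop: taken
LDR r6, [r1] → r6=M[216]=4
ADD r6, r6, #20 → r6=4+20=24
XOR r6, r6, #8 → r6=24^8=16
SUB r6, r6, #5 → r6=16-5=11
ADD r1, r1, #4 → r1=216+4=220
ADD r2, r2, #1 → r2=7+1=8
CMP r2, #8  (cmp 8,8)
BNE loop: not taken
MUL r6, r6, #19 → r6=11*19=209
STR r6, [208] → M[208]=209
halt.

209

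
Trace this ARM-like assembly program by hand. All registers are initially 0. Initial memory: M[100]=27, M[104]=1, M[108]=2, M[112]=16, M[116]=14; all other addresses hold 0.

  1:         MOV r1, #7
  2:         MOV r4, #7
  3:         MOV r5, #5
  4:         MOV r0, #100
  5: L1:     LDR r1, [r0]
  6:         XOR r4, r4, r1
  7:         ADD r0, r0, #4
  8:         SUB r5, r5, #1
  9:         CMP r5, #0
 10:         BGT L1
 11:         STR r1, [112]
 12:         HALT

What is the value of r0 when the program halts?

120

r1=7
r4=7
r5=5
r0=100
r1=M[100]=27
r4=7^27=28
r0=100+4=104
r5=5-1=4
CMP r5, #0  (cmp 4,0)
BGT L1: taken
r1=M[104]=1
r4=28^1=29
r0=104+4=108
r5=4-1=3
CMP r5, #0  (cmp 3,0)
BGT L1: taken
r1=M[108]=2
r4=29^2=31
r0=108+4=112
r5=3-1=2
CMP r5, #0  (cmp 2,0)
BGT L1: taken
r1=M[112]=16
r4=31^16=15
r0=112+4=116
r5=2-1=1
CMP r5, #0  (cmp 1,0)
BGT L1: taken
r1=M[116]=14
r4=15^14=1
r0=116+4=120
r5=1-1=0
CMP r5, #0  (cmp 0,0)
BGT L1: not taken
STR r1, [112] → M[112]=14
halt.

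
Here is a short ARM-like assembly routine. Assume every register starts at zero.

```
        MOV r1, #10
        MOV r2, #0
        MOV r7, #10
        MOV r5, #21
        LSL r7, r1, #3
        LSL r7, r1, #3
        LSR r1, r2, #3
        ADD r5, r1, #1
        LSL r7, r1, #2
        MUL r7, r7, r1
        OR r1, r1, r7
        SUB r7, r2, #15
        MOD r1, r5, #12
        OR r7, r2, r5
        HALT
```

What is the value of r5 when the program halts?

MOV r1, #10 → r1=10
MOV r2, #0 → r2=0
MOV r7, #10 → r7=10
MOV r5, #21 → r5=21
LSL r7, r1, #3 → r7=10<<3=80
LSL r7, r1, #3 → r7=10<<3=80
LSR r1, r2, #3 → r1=0>>3=0
ADD r5, r1, #1 → r5=0+1=1
LSL r7, r1, #2 → r7=0<<2=0
MUL r7, r7, r1 → r7=0*0=0
OR r1, r1, r7 → r1=0|0=0
SUB r7, r2, #15 → r7=0-15=-15
MOD r1, r5, #12 → r1=1%12=1
OR r7, r2, r5 → r7=0|1=1
halt.

1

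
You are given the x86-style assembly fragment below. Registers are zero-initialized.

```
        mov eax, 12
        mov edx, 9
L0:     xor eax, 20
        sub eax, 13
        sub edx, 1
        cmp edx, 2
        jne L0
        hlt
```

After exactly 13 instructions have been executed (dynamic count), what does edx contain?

mov eax, 12 → eax=12
mov edx, 9 → edx=9
xor eax, 20 → eax=12^20=24
sub eax, 13 → eax=24-13=11
sub edx, 1 → edx=9-1=8
cmp edx, 2  (cmp 8,2)
jne L0: taken
xor eax, 20 → eax=11^20=31
sub eax, 13 → eax=31-13=18
sub edx, 1 → edx=8-1=7
cmp edx, 2  (cmp 7,2)
jne L0: taken
xor eax, 20 → eax=18^20=6
After step 13: edx = 7.

7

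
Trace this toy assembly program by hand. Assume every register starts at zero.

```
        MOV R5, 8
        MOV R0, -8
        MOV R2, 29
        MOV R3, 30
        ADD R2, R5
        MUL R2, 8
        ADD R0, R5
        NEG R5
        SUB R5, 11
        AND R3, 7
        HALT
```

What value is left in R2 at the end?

MOV R5, 8 → R5=8
MOV R0, -8 → R0=-8
MOV R2, 29 → R2=29
MOV R3, 30 → R3=30
ADD R2, R5 → R2=29+8=37
MUL R2, 8 → R2=37*8=296
ADD R0, R5 → R0=(-8)+8=0
NEG R5 → R5=-(8)=-8
SUB R5, 11 → R5=(-8)-11=-19
AND R3, 7 → R3=30&7=6
halt.

296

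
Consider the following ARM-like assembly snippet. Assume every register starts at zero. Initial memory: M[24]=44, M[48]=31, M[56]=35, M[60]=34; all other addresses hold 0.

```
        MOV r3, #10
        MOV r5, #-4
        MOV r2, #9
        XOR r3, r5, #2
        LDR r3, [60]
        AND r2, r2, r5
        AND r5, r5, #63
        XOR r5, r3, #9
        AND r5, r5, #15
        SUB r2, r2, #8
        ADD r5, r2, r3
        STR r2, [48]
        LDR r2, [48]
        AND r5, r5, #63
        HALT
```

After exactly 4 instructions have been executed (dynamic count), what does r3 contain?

-2

MOV r3, #10 → r3=10
MOV r5, #-4 → r5=-4
MOV r2, #9 → r2=9
XOR r3, r5, #2 → r3=(-4)^2=-2
After step 4: r3 = -2.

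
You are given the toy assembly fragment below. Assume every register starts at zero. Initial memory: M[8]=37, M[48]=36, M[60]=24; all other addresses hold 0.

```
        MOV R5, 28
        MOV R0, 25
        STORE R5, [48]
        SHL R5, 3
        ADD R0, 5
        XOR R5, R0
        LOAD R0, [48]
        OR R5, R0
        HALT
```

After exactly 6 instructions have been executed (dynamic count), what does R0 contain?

30

R5=28
R0=25
STORE R5, [48] → M[48]=28
R5=28<<3=224
R0=25+5=30
R5=224^30=254
After step 6: R0 = 30.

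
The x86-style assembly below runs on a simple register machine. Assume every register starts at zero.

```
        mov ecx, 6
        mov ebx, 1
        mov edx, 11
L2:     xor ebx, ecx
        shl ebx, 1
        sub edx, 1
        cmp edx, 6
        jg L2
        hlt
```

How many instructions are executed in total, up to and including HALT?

mov ecx, 6 → ecx=6
mov ebx, 1 → ebx=1
mov edx, 11 → edx=11
xor ebx, ecx → ebx=1^6=7
shl ebx, 1 → ebx=7<<1=14
sub edx, 1 → edx=11-1=10
cmp edx, 6  (cmp 10,6)
jg L2: taken
xor ebx, ecx → ebx=14^6=8
shl ebx, 1 → ebx=8<<1=16
sub edx, 1 → edx=10-1=9
cmp edx, 6  (cmp 9,6)
jg L2: taken
xor ebx, ecx → ebx=16^6=22
shl ebx, 1 → ebx=22<<1=44
sub edx, 1 → edx=9-1=8
cmp edx, 6  (cmp 8,6)
jg L2: taken
xor ebx, ecx → ebx=44^6=42
shl ebx, 1 → ebx=42<<1=84
sub edx, 1 → edx=8-1=7
cmp edx, 6  (cmp 7,6)
jg L2: taken
xor ebx, ecx → ebx=84^6=82
shl ebx, 1 → ebx=82<<1=164
sub edx, 1 → edx=7-1=6
cmp edx, 6  (cmp 6,6)
jg L2: not taken
halt.
Total executed instructions: 29.

29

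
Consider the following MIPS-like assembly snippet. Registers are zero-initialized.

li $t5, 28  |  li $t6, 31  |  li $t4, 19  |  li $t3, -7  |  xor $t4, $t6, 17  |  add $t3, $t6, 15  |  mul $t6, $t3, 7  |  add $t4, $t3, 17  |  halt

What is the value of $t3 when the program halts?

after li $t5, 28: $t5=28
after li $t6, 31: $t6=31
after li $t4, 19: $t4=19
after li $t3, -7: $t3=-7
after xor $t4, $t6, 17: $t4=31^17=14
after add $t3, $t6, 15: $t3=31+15=46
after mul $t6, $t3, 7: $t6=46*7=322
after add $t4, $t3, 17: $t4=46+17=63
halt.

46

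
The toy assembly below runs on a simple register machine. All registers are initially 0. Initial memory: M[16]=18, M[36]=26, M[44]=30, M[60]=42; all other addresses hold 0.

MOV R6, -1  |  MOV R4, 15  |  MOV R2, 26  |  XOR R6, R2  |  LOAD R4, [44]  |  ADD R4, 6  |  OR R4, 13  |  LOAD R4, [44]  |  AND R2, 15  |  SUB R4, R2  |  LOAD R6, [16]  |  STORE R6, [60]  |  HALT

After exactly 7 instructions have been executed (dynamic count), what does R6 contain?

MOV R6, -1 → R6=-1
MOV R4, 15 → R4=15
MOV R2, 26 → R2=26
XOR R6, R2 → R6=(-1)^26=-27
LOAD R4, [44] → R4=M[44]=30
ADD R4, 6 → R4=30+6=36
OR R4, 13 → R4=36|13=45
After step 7: R6 = -27.

-27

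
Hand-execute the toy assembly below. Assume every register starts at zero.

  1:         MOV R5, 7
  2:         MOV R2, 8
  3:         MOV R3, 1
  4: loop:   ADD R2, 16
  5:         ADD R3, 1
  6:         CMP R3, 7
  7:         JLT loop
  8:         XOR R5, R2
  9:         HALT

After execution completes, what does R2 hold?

R5=7
R2=8
R3=1
R2=8+16=24
R3=1+1=2
CMP R3, 7  (cmp 2,7)
JLT loop: taken
R2=24+16=40
R3=2+1=3
CMP R3, 7  (cmp 3,7)
JLT loop: taken
R2=40+16=56
R3=3+1=4
CMP R3, 7  (cmp 4,7)
JLT loop: taken
R2=56+16=72
R3=4+1=5
CMP R3, 7  (cmp 5,7)
JLT loop: taken
R2=72+16=88
R3=5+1=6
CMP R3, 7  (cmp 6,7)
JLT loop: taken
R2=88+16=104
R3=6+1=7
CMP R3, 7  (cmp 7,7)
JLT loop: not taken
R5=7^104=111
halt.

104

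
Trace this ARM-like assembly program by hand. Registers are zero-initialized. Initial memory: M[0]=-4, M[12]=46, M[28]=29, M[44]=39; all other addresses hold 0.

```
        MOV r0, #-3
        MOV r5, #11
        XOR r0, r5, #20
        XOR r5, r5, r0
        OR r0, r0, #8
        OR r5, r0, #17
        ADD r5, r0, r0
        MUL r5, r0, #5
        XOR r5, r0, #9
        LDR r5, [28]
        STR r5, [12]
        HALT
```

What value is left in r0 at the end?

MOV r0, #-3 → r0=-3
MOV r5, #11 → r5=11
XOR r0, r5, #20 → r0=11^20=31
XOR r5, r5, r0 → r5=11^31=20
OR r0, r0, #8 → r0=31|8=31
OR r5, r0, #17 → r5=31|17=31
ADD r5, r0, r0 → r5=31+31=62
MUL r5, r0, #5 → r5=31*5=155
XOR r5, r0, #9 → r5=31^9=22
LDR r5, [28] → r5=M[28]=29
STR r5, [12] → M[12]=29
halt.

31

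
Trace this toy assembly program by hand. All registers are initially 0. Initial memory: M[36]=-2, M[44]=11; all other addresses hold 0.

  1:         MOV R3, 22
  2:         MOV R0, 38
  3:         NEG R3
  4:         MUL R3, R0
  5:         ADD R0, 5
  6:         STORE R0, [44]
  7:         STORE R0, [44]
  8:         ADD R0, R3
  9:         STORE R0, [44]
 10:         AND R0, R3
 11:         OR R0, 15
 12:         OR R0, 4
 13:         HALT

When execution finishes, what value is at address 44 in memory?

-793

R3=22
R0=38
R3=-(22)=-22
R3=(-22)*38=-836
R0=38+5=43
STORE R0, [44] → M[44]=43
STORE R0, [44] → M[44]=43
R0=43+(-836)=-793
STORE R0, [44] → M[44]=-793
R0=(-793)&(-836)=-860
R0=(-860)|15=-849
R0=(-849)|4=-849
halt.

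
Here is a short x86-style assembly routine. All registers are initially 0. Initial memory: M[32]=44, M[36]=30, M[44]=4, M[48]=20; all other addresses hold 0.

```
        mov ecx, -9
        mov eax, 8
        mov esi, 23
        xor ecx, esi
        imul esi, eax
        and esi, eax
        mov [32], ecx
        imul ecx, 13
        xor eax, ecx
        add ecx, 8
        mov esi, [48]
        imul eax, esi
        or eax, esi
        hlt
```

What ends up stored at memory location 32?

ecx=-9
eax=8
esi=23
ecx=(-9)^23=-32
esi=23*8=184
esi=184&8=8
mov [32], ecx → M[32]=-32
ecx=(-32)*13=-416
eax=8^(-416)=-408
ecx=(-416)+8=-408
esi=M[48]=20
eax=(-408)*20=-8160
eax=(-8160)|20=-8140
halt.

-32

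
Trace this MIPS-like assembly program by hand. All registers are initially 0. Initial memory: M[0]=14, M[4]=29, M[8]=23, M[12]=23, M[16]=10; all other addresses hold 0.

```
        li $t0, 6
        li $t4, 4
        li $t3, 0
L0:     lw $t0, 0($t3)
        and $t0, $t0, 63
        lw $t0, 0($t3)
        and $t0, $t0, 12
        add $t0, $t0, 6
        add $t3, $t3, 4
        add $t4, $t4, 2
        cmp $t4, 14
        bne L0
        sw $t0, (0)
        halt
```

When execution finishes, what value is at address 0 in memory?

14

after li $t0, 6: $t0=6
after li $t4, 4: $t4=4
after li $t3, 0: $t3=0
after lw $t0, 0($t3): $t0=M[0]=14
after and $t0, $t0, 63: $t0=14&63=14
after lw $t0, 0($t3): $t0=M[0]=14
after and $t0, $t0, 12: $t0=14&12=12
after add $t0, $t0, 6: $t0=12+6=18
after add $t3, $t3, 4: $t3=0+4=4
after add $t4, $t4, 2: $t4=4+2=6
cmp $t4, 14  (cmp 6,14)
bne L0: taken
after lw $t0, 0($t3): $t0=M[4]=29
after and $t0, $t0, 63: $t0=29&63=29
after lw $t0, 0($t3): $t0=M[4]=29
after and $t0, $t0, 12: $t0=29&12=12
after add $t0, $t0, 6: $t0=12+6=18
after add $t3, $t3, 4: $t3=4+4=8
after add $t4, $t4, 2: $t4=6+2=8
cmp $t4, 14  (cmp 8,14)
bne L0: taken
after lw $t0, 0($t3): $t0=M[8]=23
after and $t0, $t0, 63: $t0=23&63=23
after lw $t0, 0($t3): $t0=M[8]=23
after and $t0, $t0, 12: $t0=23&12=4
after add $t0, $t0, 6: $t0=4+6=10
after add $t3, $t3, 4: $t3=8+4=12
after add $t4, $t4, 2: $t4=8+2=10
cmp $t4, 14  (cmp 10,14)
bne L0: taken
after lw $t0, 0($t3): $t0=M[12]=23
after and $t0, $t0, 63: $t0=23&63=23
after lw $t0, 0($t3): $t0=M[12]=23
after and $t0, $t0, 12: $t0=23&12=4
after add $t0, $t0, 6: $t0=4+6=10
after add $t3, $t3, 4: $t3=12+4=16
after add $t4, $t4, 2: $t4=10+2=12
cmp $t4, 14  (cmp 12,14)
bne L0: taken
after lw $t0, 0($t3): $t0=M[16]=10
after and $t0, $t0, 63: $t0=10&63=10
after lw $t0, 0($t3): $t0=M[16]=10
after and $t0, $t0, 12: $t0=10&12=8
after add $t0, $t0, 6: $t0=8+6=14
after add $t3, $t3, 4: $t3=16+4=20
after add $t4, $t4, 2: $t4=12+2=14
cmp $t4, 14  (cmp 14,14)
bne L0: not taken
sw $t0, (0) → M[0]=14
halt.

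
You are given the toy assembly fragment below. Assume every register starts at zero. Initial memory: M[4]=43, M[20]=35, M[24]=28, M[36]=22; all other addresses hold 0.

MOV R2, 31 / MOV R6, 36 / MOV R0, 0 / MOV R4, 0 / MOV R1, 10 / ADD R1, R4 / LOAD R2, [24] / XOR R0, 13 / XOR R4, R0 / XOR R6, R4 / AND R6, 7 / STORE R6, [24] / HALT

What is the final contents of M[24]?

1

after MOV R2, 31: R2=31
after MOV R6, 36: R6=36
after MOV R0, 0: R0=0
after MOV R4, 0: R4=0
after MOV R1, 10: R1=10
after ADD R1, R4: R1=10+0=10
after LOAD R2, [24]: R2=M[24]=28
after XOR R0, 13: R0=0^13=13
after XOR R4, R0: R4=0^13=13
after XOR R6, R4: R6=36^13=41
after AND R6, 7: R6=41&7=1
STORE R6, [24] → M[24]=1
halt.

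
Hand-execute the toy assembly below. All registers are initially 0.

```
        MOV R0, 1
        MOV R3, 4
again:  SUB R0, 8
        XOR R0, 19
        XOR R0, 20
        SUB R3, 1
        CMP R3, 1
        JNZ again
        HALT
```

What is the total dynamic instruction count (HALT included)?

21

MOV R0, 1 → R0=1
MOV R3, 4 → R3=4
SUB R0, 8 → R0=1-8=-7
XOR R0, 19 → R0=(-7)^19=-22
XOR R0, 20 → R0=(-22)^20=-2
SUB R3, 1 → R3=4-1=3
CMP R3, 1  (cmp 3,1)
JNZ again: taken
SUB R0, 8 → R0=(-2)-8=-10
XOR R0, 19 → R0=(-10)^19=-27
XOR R0, 20 → R0=(-27)^20=-15
SUB R3, 1 → R3=3-1=2
CMP R3, 1  (cmp 2,1)
JNZ again: taken
SUB R0, 8 → R0=(-15)-8=-23
XOR R0, 19 → R0=(-23)^19=-6
XOR R0, 20 → R0=(-6)^20=-18
SUB R3, 1 → R3=2-1=1
CMP R3, 1  (cmp 1,1)
JNZ again: not taken
halt.
Total executed instructions: 21.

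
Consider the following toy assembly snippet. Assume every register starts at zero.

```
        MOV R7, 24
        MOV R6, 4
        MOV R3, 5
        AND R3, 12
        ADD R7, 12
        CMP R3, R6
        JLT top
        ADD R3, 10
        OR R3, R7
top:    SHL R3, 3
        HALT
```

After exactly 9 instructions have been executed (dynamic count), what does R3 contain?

R7=24
R6=4
R3=5
R3=5&12=4
R7=24+12=36
CMP R3, R6  (cmp 4,4)
JLT top: not taken
R3=4+10=14
R3=14|36=46
After step 9: R3 = 46.

46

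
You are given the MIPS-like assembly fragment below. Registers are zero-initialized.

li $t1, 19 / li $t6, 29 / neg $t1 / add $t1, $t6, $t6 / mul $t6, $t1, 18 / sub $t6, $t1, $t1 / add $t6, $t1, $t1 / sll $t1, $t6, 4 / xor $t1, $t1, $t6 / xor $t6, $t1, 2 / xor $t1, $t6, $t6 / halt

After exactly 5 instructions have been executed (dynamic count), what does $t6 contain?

after li $t1, 19: $t1=19
after li $t6, 29: $t6=29
after neg $t1: $t1=-(19)=-19
after add $t1, $t6, $t6: $t1=29+29=58
after mul $t6, $t1, 18: $t6=58*18=1044
After step 5: $t6 = 1044.

1044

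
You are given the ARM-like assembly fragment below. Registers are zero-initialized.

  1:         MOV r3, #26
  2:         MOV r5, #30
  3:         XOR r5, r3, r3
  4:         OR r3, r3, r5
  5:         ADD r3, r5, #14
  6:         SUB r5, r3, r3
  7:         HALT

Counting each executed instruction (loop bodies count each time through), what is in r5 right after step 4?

r3=26
r5=30
r5=26^26=0
r3=26|0=26
After step 4: r5 = 0.

0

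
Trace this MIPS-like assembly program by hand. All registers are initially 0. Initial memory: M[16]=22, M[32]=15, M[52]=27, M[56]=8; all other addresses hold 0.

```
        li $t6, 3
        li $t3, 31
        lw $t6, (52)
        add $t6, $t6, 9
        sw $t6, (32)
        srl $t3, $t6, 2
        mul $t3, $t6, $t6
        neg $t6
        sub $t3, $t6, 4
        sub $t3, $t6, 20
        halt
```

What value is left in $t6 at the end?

-36

li $t6, 3 → $t6=3
li $t3, 31 → $t3=31
lw $t6, (52) → $t6=M[52]=27
add $t6, $t6, 9 → $t6=27+9=36
sw $t6, (32) → M[32]=36
srl $t3, $t6, 2 → $t3=36>>2=9
mul $t3, $t6, $t6 → $t3=36*36=1296
neg $t6 → $t6=-(36)=-36
sub $t3, $t6, 4 → $t3=(-36)-4=-40
sub $t3, $t6, 20 → $t3=(-36)-20=-56
halt.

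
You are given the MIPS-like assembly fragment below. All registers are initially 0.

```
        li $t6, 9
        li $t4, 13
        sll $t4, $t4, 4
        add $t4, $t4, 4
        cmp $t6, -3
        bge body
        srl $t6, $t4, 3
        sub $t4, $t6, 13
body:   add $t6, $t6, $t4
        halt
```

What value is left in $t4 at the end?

li $t6, 9 → $t6=9
li $t4, 13 → $t4=13
sll $t4, $t4, 4 → $t4=13<<4=208
add $t4, $t4, 4 → $t4=208+4=212
cmp $t6, -3  (cmp 9,-3)
bge body: taken
add $t6, $t6, $t4 → $t6=9+212=221
halt.

212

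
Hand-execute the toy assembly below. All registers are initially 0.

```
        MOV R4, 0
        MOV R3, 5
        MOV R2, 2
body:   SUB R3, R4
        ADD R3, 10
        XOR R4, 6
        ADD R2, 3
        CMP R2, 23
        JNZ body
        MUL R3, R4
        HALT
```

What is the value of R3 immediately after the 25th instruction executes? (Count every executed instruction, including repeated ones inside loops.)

33

after MOV R4, 0: R4=0
after MOV R3, 5: R3=5
after MOV R2, 2: R2=2
after SUB R3, R4: R3=5-0=5
after ADD R3, 10: R3=5+10=15
after XOR R4, 6: R4=0^6=6
after ADD R2, 3: R2=2+3=5
CMP R2, 23  (cmp 5,23)
JNZ body: taken
after SUB R3, R4: R3=15-6=9
after ADD R3, 10: R3=9+10=19
after XOR R4, 6: R4=6^6=0
after ADD R2, 3: R2=5+3=8
CMP R2, 23  (cmp 8,23)
JNZ body: taken
after SUB R3, R4: R3=19-0=19
after ADD R3, 10: R3=19+10=29
after XOR R4, 6: R4=0^6=6
after ADD R2, 3: R2=8+3=11
CMP R2, 23  (cmp 11,23)
JNZ body: taken
after SUB R3, R4: R3=29-6=23
after ADD R3, 10: R3=23+10=33
after XOR R4, 6: R4=6^6=0
after ADD R2, 3: R2=11+3=14
After step 25: R3 = 33.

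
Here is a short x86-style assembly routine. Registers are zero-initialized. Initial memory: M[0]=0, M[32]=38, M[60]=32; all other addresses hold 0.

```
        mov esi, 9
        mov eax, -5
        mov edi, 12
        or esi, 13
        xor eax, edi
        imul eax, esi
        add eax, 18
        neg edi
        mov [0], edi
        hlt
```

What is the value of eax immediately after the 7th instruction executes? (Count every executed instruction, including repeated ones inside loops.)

esi=9
eax=-5
edi=12
esi=9|13=13
eax=(-5)^12=-9
eax=(-9)*13=-117
eax=(-117)+18=-99
After step 7: eax = -99.

-99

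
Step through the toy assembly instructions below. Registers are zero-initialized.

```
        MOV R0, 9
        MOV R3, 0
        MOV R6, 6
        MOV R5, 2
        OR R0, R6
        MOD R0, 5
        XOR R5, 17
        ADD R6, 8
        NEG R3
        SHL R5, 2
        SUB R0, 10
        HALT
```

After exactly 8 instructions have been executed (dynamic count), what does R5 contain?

19

R0=9
R3=0
R6=6
R5=2
R0=9|6=15
R0=15%5=0
R5=2^17=19
R6=6+8=14
After step 8: R5 = 19.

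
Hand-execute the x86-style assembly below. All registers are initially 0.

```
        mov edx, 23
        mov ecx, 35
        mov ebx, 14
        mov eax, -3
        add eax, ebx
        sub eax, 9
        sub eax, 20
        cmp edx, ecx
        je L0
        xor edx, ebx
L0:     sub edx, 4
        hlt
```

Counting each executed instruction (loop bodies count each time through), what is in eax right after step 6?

2

after mov edx, 23: edx=23
after mov ecx, 35: ecx=35
after mov ebx, 14: ebx=14
after mov eax, -3: eax=-3
after add eax, ebx: eax=(-3)+14=11
after sub eax, 9: eax=11-9=2
After step 6: eax = 2.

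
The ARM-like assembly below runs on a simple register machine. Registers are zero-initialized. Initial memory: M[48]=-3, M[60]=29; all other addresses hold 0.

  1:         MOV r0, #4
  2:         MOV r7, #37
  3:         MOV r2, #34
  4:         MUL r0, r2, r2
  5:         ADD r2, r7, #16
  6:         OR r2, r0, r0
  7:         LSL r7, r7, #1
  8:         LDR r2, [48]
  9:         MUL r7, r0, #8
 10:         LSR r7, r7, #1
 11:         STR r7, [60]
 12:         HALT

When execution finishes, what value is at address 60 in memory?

4624

after MOV r0, #4: r0=4
after MOV r7, #37: r7=37
after MOV r2, #34: r2=34
after MUL r0, r2, r2: r0=34*34=1156
after ADD r2, r7, #16: r2=37+16=53
after OR r2, r0, r0: r2=1156|1156=1156
after LSL r7, r7, #1: r7=37<<1=74
after LDR r2, [48]: r2=M[48]=-3
after MUL r7, r0, #8: r7=1156*8=9248
after LSR r7, r7, #1: r7=9248>>1=4624
STR r7, [60] → M[60]=4624
halt.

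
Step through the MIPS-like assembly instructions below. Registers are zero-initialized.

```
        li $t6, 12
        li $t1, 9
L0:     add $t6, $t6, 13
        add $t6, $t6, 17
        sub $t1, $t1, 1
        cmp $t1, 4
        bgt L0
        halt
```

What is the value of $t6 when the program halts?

162

$t6=12
$t1=9
$t6=12+13=25
$t6=25+17=42
$t1=9-1=8
cmp $t1, 4  (cmp 8,4)
bgt L0: taken
$t6=42+13=55
$t6=55+17=72
$t1=8-1=7
cmp $t1, 4  (cmp 7,4)
bgt L0: taken
$t6=72+13=85
$t6=85+17=102
$t1=7-1=6
cmp $t1, 4  (cmp 6,4)
bgt L0: taken
$t6=102+13=115
$t6=115+17=132
$t1=6-1=5
cmp $t1, 4  (cmp 5,4)
bgt L0: taken
$t6=132+13=145
$t6=145+17=162
$t1=5-1=4
cmp $t1, 4  (cmp 4,4)
bgt L0: not taken
halt.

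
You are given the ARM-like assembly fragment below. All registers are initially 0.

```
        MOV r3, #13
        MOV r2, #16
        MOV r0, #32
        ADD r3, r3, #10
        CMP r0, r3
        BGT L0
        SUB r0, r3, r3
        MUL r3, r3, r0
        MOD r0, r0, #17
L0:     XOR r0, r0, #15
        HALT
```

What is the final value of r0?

47

after MOV r3, #13: r3=13
after MOV r2, #16: r2=16
after MOV r0, #32: r0=32
after ADD r3, r3, #10: r3=13+10=23
CMP r0, r3  (cmp 32,23)
BGT L0: taken
after XOR r0, r0, #15: r0=32^15=47
halt.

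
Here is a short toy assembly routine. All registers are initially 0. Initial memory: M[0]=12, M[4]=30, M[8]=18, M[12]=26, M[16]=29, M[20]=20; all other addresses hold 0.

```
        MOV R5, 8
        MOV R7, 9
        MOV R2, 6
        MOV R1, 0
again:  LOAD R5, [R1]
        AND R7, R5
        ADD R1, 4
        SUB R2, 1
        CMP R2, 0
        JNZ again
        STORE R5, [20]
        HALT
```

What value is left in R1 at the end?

24

R5=8
R7=9
R2=6
R1=0
R5=M[0]=12
R7=9&12=8
R1=0+4=4
R2=6-1=5
CMP R2, 0  (cmp 5,0)
JNZ again: taken
R5=M[4]=30
R7=8&30=8
R1=4+4=8
R2=5-1=4
CMP R2, 0  (cmp 4,0)
JNZ again: taken
R5=M[8]=18
R7=8&18=0
R1=8+4=12
R2=4-1=3
CMP R2, 0  (cmp 3,0)
JNZ again: taken
R5=M[12]=26
R7=0&26=0
R1=12+4=16
R2=3-1=2
CMP R2, 0  (cmp 2,0)
JNZ again: taken
R5=M[16]=29
R7=0&29=0
R1=16+4=20
R2=2-1=1
CMP R2, 0  (cmp 1,0)
JNZ again: taken
R5=M[20]=20
R7=0&20=0
R1=20+4=24
R2=1-1=0
CMP R2, 0  (cmp 0,0)
JNZ again: not taken
STORE R5, [20] → M[20]=20
halt.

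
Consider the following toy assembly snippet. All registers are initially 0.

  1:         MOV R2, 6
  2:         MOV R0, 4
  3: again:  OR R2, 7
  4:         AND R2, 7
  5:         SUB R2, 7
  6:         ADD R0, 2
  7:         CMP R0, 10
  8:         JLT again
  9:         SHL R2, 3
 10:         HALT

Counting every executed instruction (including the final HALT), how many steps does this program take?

22

MOV R2, 6 → R2=6
MOV R0, 4 → R0=4
OR R2, 7 → R2=6|7=7
AND R2, 7 → R2=7&7=7
SUB R2, 7 → R2=7-7=0
ADD R0, 2 → R0=4+2=6
CMP R0, 10  (cmp 6,10)
JLT again: taken
OR R2, 7 → R2=0|7=7
AND R2, 7 → R2=7&7=7
SUB R2, 7 → R2=7-7=0
ADD R0, 2 → R0=6+2=8
CMP R0, 10  (cmp 8,10)
JLT again: taken
OR R2, 7 → R2=0|7=7
AND R2, 7 → R2=7&7=7
SUB R2, 7 → R2=7-7=0
ADD R0, 2 → R0=8+2=10
CMP R0, 10  (cmp 10,10)
JLT again: not taken
SHL R2, 3 → R2=0<<3=0
halt.
Total executed instructions: 22.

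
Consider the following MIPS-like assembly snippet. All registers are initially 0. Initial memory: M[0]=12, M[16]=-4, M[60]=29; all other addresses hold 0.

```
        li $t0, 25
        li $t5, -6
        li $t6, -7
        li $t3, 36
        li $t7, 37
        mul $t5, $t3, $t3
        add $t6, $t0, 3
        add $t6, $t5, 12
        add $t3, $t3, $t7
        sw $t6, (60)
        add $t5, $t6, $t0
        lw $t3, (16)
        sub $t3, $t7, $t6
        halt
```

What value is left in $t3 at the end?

-1271

li $t0, 25 → $t0=25
li $t5, -6 → $t5=-6
li $t6, -7 → $t6=-7
li $t3, 36 → $t3=36
li $t7, 37 → $t7=37
mul $t5, $t3, $t3 → $t5=36*36=1296
add $t6, $t0, 3 → $t6=25+3=28
add $t6, $t5, 12 → $t6=1296+12=1308
add $t3, $t3, $t7 → $t3=36+37=73
sw $t6, (60) → M[60]=1308
add $t5, $t6, $t0 → $t5=1308+25=1333
lw $t3, (16) → $t3=M[16]=-4
sub $t3, $t7, $t6 → $t3=37-1308=-1271
halt.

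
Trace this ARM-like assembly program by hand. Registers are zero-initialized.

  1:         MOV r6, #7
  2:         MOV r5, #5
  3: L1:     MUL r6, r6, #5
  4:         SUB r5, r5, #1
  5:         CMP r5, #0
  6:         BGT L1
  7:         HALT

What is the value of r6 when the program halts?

MOV r6, #7 → r6=7
MOV r5, #5 → r5=5
MUL r6, r6, #5 → r6=7*5=35
SUB r5, r5, #1 → r5=5-1=4
CMP r5, #0  (cmp 4,0)
BGT L1: taken
MUL r6, r6, #5 → r6=35*5=175
SUB r5, r5, #1 → r5=4-1=3
CMP r5, #0  (cmp 3,0)
BGT L1: taken
MUL r6, r6, #5 → r6=175*5=875
SUB r5, r5, #1 → r5=3-1=2
CMP r5, #0  (cmp 2,0)
BGT L1: taken
MUL r6, r6, #5 → r6=875*5=4375
SUB r5, r5, #1 → r5=2-1=1
CMP r5, #0  (cmp 1,0)
BGT L1: taken
MUL r6, r6, #5 → r6=4375*5=21875
SUB r5, r5, #1 → r5=1-1=0
CMP r5, #0  (cmp 0,0)
BGT L1: not taken
halt.

21875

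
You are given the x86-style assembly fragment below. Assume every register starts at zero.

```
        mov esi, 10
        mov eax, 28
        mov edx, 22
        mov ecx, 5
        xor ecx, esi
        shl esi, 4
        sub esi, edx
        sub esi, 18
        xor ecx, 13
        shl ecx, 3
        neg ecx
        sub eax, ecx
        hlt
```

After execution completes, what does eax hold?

after mov esi, 10: esi=10
after mov eax, 28: eax=28
after mov edx, 22: edx=22
after mov ecx, 5: ecx=5
after xor ecx, esi: ecx=5^10=15
after shl esi, 4: esi=10<<4=160
after sub esi, edx: esi=160-22=138
after sub esi, 18: esi=138-18=120
after xor ecx, 13: ecx=15^13=2
after shl ecx, 3: ecx=2<<3=16
after neg ecx: ecx=-(16)=-16
after sub eax, ecx: eax=28-(-16)=44
halt.

44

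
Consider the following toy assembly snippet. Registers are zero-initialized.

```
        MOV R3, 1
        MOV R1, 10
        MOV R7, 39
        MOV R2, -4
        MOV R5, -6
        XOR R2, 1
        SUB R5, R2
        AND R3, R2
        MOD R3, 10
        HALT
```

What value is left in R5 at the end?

after MOV R3, 1: R3=1
after MOV R1, 10: R1=10
after MOV R7, 39: R7=39
after MOV R2, -4: R2=-4
after MOV R5, -6: R5=-6
after XOR R2, 1: R2=(-4)^1=-3
after SUB R5, R2: R5=(-6)-(-3)=-3
after AND R3, R2: R3=1&(-3)=1
after MOD R3, 10: R3=1%10=1
halt.

-3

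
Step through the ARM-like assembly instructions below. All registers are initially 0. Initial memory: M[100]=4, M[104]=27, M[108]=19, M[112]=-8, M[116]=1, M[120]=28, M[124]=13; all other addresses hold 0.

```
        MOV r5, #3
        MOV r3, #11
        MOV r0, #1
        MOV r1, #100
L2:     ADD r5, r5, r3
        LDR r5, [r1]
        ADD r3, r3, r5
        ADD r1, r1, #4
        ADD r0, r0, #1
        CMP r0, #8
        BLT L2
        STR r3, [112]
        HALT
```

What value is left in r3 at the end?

after MOV r5, #3: r5=3
after MOV r3, #11: r3=11
after MOV r0, #1: r0=1
after MOV r1, #100: r1=100
after ADD r5, r5, r3: r5=3+11=14
after LDR r5, [r1]: r5=M[100]=4
after ADD r3, r3, r5: r3=11+4=15
after ADD r1, r1, #4: r1=100+4=104
after ADD r0, r0, #1: r0=1+1=2
CMP r0, #8  (cmp 2,8)
BLT L2: taken
after ADD r5, r5, r3: r5=4+15=19
after LDR r5, [r1]: r5=M[104]=27
after ADD r3, r3, r5: r3=15+27=42
after ADD r1, r1, #4: r1=104+4=108
after ADD r0, r0, #1: r0=2+1=3
CMP r0, #8  (cmp 3,8)
BLT L2: taken
after ADD r5, r5, r3: r5=27+42=69
after LDR r5, [r1]: r5=M[108]=19
after ADD r3, r3, r5: r3=42+19=61
after ADD r1, r1, #4: r1=108+4=112
after ADD r0, r0, #1: r0=3+1=4
CMP r0, #8  (cmp 4,8)
BLT L2: taken
after ADD r5, r5, r3: r5=19+61=80
after LDR r5, [r1]: r5=M[112]=-8
after ADD r3, r3, r5: r3=61+(-8)=53
after ADD r1, r1, #4: r1=112+4=116
after ADD r0, r0, #1: r0=4+1=5
CMP r0, #8  (cmp 5,8)
BLT L2: taken
after ADD r5, r5, r3: r5=(-8)+53=45
after LDR r5, [r1]: r5=M[116]=1
after ADD r3, r3, r5: r3=53+1=54
after ADD r1, r1, #4: r1=116+4=120
after ADD r0, r0, #1: r0=5+1=6
CMP r0, #8  (cmp 6,8)
BLT L2: taken
after ADD r5, r5, r3: r5=1+54=55
after LDR r5, [r1]: r5=M[120]=28
after ADD r3, r3, r5: r3=54+28=82
after ADD r1, r1, #4: r1=120+4=124
after ADD r0, r0, #1: r0=6+1=7
CMP r0, #8  (cmp 7,8)
BLT L2: taken
after ADD r5, r5, r3: r5=28+82=110
after LDR r5, [r1]: r5=M[124]=13
after ADD r3, r3, r5: r3=82+13=95
after ADD r1, r1, #4: r1=124+4=128
after ADD r0, r0, #1: r0=7+1=8
CMP r0, #8  (cmp 8,8)
BLT L2: not taken
STR r3, [112] → M[112]=95
halt.

95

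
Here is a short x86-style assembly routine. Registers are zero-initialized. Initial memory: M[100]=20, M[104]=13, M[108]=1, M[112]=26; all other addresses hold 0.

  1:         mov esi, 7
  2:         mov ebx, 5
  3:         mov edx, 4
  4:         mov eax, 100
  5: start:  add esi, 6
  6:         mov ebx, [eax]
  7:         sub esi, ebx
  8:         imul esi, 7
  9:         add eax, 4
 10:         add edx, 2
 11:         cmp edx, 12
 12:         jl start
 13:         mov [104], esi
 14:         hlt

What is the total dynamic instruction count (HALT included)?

38

mov esi, 7 → esi=7
mov ebx, 5 → ebx=5
mov edx, 4 → edx=4
mov eax, 100 → eax=100
add esi, 6 → esi=7+6=13
mov ebx, [eax] → ebx=M[100]=20
sub esi, ebx → esi=13-20=-7
imul esi, 7 → esi=(-7)*7=-49
add eax, 4 → eax=100+4=104
add edx, 2 → edx=4+2=6
cmp edx, 12  (cmp 6,12)
jl start: taken
add esi, 6 → esi=(-49)+6=-43
mov ebx, [eax] → ebx=M[104]=13
sub esi, ebx → esi=(-43)-13=-56
imul esi, 7 → esi=(-56)*7=-392
add eax, 4 → eax=104+4=108
add edx, 2 → edx=6+2=8
cmp edx, 12  (cmp 8,12)
jl start: taken
add esi, 6 → esi=(-392)+6=-386
mov ebx, [eax] → ebx=M[108]=1
sub esi, ebx → esi=(-386)-1=-387
imul esi, 7 → esi=(-387)*7=-2709
add eax, 4 → eax=108+4=112
add edx, 2 → edx=8+2=10
cmp edx, 12  (cmp 10,12)
jl start: taken
add esi, 6 → esi=(-2709)+6=-2703
mov ebx, [eax] → ebx=M[112]=26
sub esi, ebx → esi=(-2703)-26=-2729
imul esi, 7 → esi=(-2729)*7=-19103
add eax, 4 → eax=112+4=116
add edx, 2 → edx=10+2=12
cmp edx, 12  (cmp 12,12)
jl start: not taken
mov [104], esi → M[104]=-19103
halt.
Total executed instructions: 38.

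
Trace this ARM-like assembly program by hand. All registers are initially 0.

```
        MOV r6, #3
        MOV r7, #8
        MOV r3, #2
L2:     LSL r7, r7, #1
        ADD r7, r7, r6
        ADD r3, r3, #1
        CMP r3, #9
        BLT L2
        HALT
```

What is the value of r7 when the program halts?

1405

MOV r6, #3 → r6=3
MOV r7, #8 → r7=8
MOV r3, #2 → r3=2
LSL r7, r7, #1 → r7=8<<1=16
ADD r7, r7, r6 → r7=16+3=19
ADD r3, r3, #1 → r3=2+1=3
CMP r3, #9  (cmp 3,9)
BLT L2: taken
LSL r7, r7, #1 → r7=19<<1=38
ADD r7, r7, r6 → r7=38+3=41
ADD r3, r3, #1 → r3=3+1=4
CMP r3, #9  (cmp 4,9)
BLT L2: taken
LSL r7, r7, #1 → r7=41<<1=82
ADD r7, r7, r6 → r7=82+3=85
ADD r3, r3, #1 → r3=4+1=5
CMP r3, #9  (cmp 5,9)
BLT L2: taken
LSL r7, r7, #1 → r7=85<<1=170
ADD r7, r7, r6 → r7=170+3=173
ADD r3, r3, #1 → r3=5+1=6
CMP r3, #9  (cmp 6,9)
BLT L2: taken
LSL r7, r7, #1 → r7=173<<1=346
ADD r7, r7, r6 → r7=346+3=349
ADD r3, r3, #1 → r3=6+1=7
CMP r3, #9  (cmp 7,9)
BLT L2: taken
LSL r7, r7, #1 → r7=349<<1=698
ADD r7, r7, r6 → r7=698+3=701
ADD r3, r3, #1 → r3=7+1=8
CMP r3, #9  (cmp 8,9)
BLT L2: taken
LSL r7, r7, #1 → r7=701<<1=1402
ADD r7, r7, r6 → r7=1402+3=1405
ADD r3, r3, #1 → r3=8+1=9
CMP r3, #9  (cmp 9,9)
BLT L2: not taken
halt.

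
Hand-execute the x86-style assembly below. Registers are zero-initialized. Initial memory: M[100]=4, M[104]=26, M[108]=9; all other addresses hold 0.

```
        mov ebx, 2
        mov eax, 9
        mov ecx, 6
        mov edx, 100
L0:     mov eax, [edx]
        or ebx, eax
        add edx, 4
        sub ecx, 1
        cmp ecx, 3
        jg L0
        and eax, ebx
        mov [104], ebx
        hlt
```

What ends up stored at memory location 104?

after mov ebx, 2: ebx=2
after mov eax, 9: eax=9
after mov ecx, 6: ecx=6
after mov edx, 100: edx=100
after mov eax, [edx]: eax=M[100]=4
after or ebx, eax: ebx=2|4=6
after add edx, 4: edx=100+4=104
after sub ecx, 1: ecx=6-1=5
cmp ecx, 3  (cmp 5,3)
jg L0: taken
after mov eax, [edx]: eax=M[104]=26
after or ebx, eax: ebx=6|26=30
after add edx, 4: edx=104+4=108
after sub ecx, 1: ecx=5-1=4
cmp ecx, 3  (cmp 4,3)
jg L0: taken
after mov eax, [edx]: eax=M[108]=9
after or ebx, eax: ebx=30|9=31
after add edx, 4: edx=108+4=112
after sub ecx, 1: ecx=4-1=3
cmp ecx, 3  (cmp 3,3)
jg L0: not taken
after and eax, ebx: eax=9&31=9
mov [104], ebx → M[104]=31
halt.

31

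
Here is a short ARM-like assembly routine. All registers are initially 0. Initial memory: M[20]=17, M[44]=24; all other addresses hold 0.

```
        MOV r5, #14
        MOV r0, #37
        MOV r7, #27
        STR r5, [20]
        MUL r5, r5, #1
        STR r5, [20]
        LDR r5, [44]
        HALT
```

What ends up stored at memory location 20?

MOV r5, #14 → r5=14
MOV r0, #37 → r0=37
MOV r7, #27 → r7=27
STR r5, [20] → M[20]=14
MUL r5, r5, #1 → r5=14*1=14
STR r5, [20] → M[20]=14
LDR r5, [44] → r5=M[44]=24
halt.

14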